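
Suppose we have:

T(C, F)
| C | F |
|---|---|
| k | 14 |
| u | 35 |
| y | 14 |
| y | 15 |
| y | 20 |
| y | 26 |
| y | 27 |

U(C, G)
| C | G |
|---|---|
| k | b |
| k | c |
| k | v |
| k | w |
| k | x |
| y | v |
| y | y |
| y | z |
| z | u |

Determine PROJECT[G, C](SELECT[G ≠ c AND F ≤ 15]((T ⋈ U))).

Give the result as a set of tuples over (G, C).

T ⋈ U (natural join on C): {(k, 14, b), (k, 14, c), (k, 14, v), (k, 14, w), (k, 14, x), (y, 14, v), (y, 14, y), (y, 14, z), (y, 15, v), (y, 15, y), (y, 15, z), (y, 20, v), (y, 20, y), (y, 20, z), (y, 26, v), (y, 26, y), (y, 26, z), (y, 27, v), (y, 27, y), (y, 27, z)}
Selection G ≠ c AND F ≤ 15: {(k, 14, b), (k, 14, v), (k, 14, w), (k, 14, x), (y, 14, v), (y, 14, y), (y, 14, z), (y, 15, v), (y, 15, y), (y, 15, z)}
π[G, C]: project onto (G, C) (3 duplicate(s) eliminated) → {(b, k), (v, k), (v, y), (w, k), (x, k), (y, y), (z, y)}

{(b, k), (v, k), (v, y), (w, k), (x, k), (y, y), (z, y)}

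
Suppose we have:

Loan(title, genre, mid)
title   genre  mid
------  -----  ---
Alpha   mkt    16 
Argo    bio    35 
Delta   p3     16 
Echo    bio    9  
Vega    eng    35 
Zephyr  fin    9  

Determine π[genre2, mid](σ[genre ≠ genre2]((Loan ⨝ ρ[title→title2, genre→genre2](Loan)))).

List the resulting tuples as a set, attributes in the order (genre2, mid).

{(bio, 35), (bio, 9), (eng, 35), (fin, 9), (mkt, 16), (p3, 16)}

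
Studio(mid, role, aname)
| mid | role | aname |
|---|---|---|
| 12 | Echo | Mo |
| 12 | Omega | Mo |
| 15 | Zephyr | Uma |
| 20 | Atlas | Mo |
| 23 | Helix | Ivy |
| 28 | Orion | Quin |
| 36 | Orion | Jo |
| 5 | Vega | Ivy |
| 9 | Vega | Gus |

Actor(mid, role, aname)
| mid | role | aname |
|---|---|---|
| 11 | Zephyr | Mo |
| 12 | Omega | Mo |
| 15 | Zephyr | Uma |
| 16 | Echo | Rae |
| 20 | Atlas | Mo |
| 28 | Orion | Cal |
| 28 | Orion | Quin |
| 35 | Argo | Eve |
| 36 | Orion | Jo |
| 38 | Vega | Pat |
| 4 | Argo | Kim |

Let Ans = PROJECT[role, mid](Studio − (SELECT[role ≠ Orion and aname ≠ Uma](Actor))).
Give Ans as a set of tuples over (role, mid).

{(Echo, 12), (Helix, 23), (Orion, 28), (Orion, 36), (Vega, 5), (Vega, 9), (Zephyr, 15)}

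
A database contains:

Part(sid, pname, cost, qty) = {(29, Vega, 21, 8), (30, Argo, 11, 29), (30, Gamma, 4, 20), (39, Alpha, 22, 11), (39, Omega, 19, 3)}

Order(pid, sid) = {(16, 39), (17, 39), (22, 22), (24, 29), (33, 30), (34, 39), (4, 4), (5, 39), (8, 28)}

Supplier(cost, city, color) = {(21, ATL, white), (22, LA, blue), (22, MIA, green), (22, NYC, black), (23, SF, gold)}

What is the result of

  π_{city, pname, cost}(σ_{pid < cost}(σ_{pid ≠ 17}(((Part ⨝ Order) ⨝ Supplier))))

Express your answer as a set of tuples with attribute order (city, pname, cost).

Natural join on sid: {(29, Vega, 21, 8, 24), (30, Argo, 11, 29, 33), (30, Gamma, 4, 20, 33), (39, Alpha, 22, 11, 16), (39, Alpha, 22, 11, 17), (39, Alpha, 22, 11, 34), (39, Alpha, 22, 11, 5), (39, Omega, 19, 3, 16), (39, Omega, 19, 3, 17), (39, Omega, 19, 3, 34), (39, Omega, 19, 3, 5)}
Natural join on cost: {(29, Vega, 21, 8, 24, ATL, white), (39, Alpha, 22, 11, 16, LA, blue), (39, Alpha, 22, 11, 16, MIA, green), (39, Alpha, 22, 11, 16, NYC, black), (39, Alpha, 22, 11, 17, LA, blue), (39, Alpha, 22, 11, 17, MIA, green), (39, Alpha, 22, 11, 17, NYC, black), (39, Alpha, 22, 11, 34, LA, blue), (39, Alpha, 22, 11, 34, MIA, green), (39, Alpha, 22, 11, 34, NYC, black), (39, Alpha, 22, 11, 5, LA, blue), (39, Alpha, 22, 11, 5, MIA, green), (39, Alpha, 22, 11, 5, NYC, black)}
σ[pid ≠ 17]: keep tuples satisfying pid ≠ 17 → {(29, Vega, 21, 8, 24, ATL, white), (39, Alpha, 22, 11, 16, LA, blue), (39, Alpha, 22, 11, 16, MIA, green), (39, Alpha, 22, 11, 16, NYC, black), (39, Alpha, 22, 11, 34, LA, blue), (39, Alpha, 22, 11, 34, MIA, green), (39, Alpha, 22, 11, 34, NYC, black), (39, Alpha, 22, 11, 5, LA, blue), (39, Alpha, 22, 11, 5, MIA, green), (39, Alpha, 22, 11, 5, NYC, black)}
σ[pid < cost]: keep tuples satisfying pid < cost → {(39, Alpha, 22, 11, 16, LA, blue), (39, Alpha, 22, 11, 16, MIA, green), (39, Alpha, 22, 11, 16, NYC, black), (39, Alpha, 22, 11, 5, LA, blue), (39, Alpha, 22, 11, 5, MIA, green), (39, Alpha, 22, 11, 5, NYC, black)}
Projecting to city, pname, cost (3 duplicate(s) eliminated): {(LA, Alpha, 22), (MIA, Alpha, 22), (NYC, Alpha, 22)}

{(LA, Alpha, 22), (MIA, Alpha, 22), (NYC, Alpha, 22)}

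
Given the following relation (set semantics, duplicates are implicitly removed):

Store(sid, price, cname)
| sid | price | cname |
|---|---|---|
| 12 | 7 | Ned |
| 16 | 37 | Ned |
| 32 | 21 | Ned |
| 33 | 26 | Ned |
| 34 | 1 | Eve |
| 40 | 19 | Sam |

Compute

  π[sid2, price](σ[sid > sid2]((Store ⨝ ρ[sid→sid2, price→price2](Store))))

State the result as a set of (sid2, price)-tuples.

ρ[sid→sid2, price→price2]: schema becomes (sid2, price2, cname); tuples unchanged.
Joining Store and ρ[sid→sid2, price→price2](Store) on cname yields {(12, 7, Ned, 12, 7), (12, 7, Ned, 16, 37), (12, 7, Ned, 32, 21), (12, 7, Ned, 33, 26), (16, 37, Ned, 12, 7), (16, 37, Ned, 16, 37), (16, 37, Ned, 32, 21), (16, 37, Ned, 33, 26), (32, 21, Ned, 12, 7), (32, 21, Ned, 16, 37), (32, 21, Ned, 32, 21), (32, 21, Ned, 33, 26), (33, 26, Ned, 12, 7), (33, 26, Ned, 16, 37), (33, 26, Ned, 32, 21), (33, 26, Ned, 33, 26), (34, 1, Eve, 34, 1), (40, 19, Sam, 40, 19)}.
σ[sid > sid2]: keep tuples satisfying sid > sid2 → {(16, 37, Ned, 12, 7), (32, 21, Ned, 12, 7), (32, 21, Ned, 16, 37), (33, 26, Ned, 12, 7), (33, 26, Ned, 16, 37), (33, 26, Ned, 32, 21)}
Projecting to sid2, price: {(12, 21), (12, 26), (12, 37), (16, 21), (16, 26), (32, 26)}

{(12, 21), (12, 26), (12, 37), (16, 21), (16, 26), (32, 26)}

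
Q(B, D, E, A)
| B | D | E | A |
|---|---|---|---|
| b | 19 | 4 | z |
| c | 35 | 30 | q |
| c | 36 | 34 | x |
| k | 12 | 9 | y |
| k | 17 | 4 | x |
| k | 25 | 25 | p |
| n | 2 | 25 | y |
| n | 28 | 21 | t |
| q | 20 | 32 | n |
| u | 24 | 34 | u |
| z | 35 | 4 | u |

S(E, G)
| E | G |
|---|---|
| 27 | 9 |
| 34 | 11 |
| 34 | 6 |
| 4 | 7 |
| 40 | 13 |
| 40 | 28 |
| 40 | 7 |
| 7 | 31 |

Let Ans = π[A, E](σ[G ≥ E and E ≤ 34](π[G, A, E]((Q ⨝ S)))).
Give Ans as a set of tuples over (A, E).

{(u, 4), (x, 4), (z, 4)}

Q ⋈ S (natural join on E): {(b, 19, 4, z, 7), (c, 36, 34, x, 11), (c, 36, 34, x, 6), (k, 17, 4, x, 7), (u, 24, 34, u, 11), (u, 24, 34, u, 6), (z, 35, 4, u, 7)}
Keep only column(s) G, A, E: {(11, u, 34), (11, x, 34), (6, u, 34), (6, x, 34), (7, u, 4), (7, x, 4), (7, z, 4)}
Filtering on G ≥ E and E ≤ 34 leaves {(7, u, 4), (7, x, 4), (7, z, 4)}.
Keep only column(s) A, E: {(u, 4), (x, 4), (z, 4)}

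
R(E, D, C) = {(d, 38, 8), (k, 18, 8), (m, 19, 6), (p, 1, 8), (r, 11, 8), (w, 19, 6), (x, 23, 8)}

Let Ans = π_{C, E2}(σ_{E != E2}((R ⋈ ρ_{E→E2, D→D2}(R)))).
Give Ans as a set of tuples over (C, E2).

{(6, m), (6, w), (8, d), (8, k), (8, p), (8, r), (8, x)}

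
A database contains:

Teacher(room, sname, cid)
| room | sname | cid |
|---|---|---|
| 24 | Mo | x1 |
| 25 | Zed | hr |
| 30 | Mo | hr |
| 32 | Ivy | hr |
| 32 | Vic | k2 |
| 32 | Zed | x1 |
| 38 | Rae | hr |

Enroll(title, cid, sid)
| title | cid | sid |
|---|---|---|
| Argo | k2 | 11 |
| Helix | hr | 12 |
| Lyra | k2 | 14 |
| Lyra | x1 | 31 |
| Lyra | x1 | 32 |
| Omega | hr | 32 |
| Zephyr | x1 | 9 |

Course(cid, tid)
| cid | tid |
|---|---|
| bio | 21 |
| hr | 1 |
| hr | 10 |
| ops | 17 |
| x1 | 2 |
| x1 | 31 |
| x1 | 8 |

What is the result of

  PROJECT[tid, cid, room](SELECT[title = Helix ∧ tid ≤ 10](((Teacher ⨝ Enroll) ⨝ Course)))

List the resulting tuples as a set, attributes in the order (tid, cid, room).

Natural join on cid: {(24, Mo, x1, Lyra, 31), (24, Mo, x1, Lyra, 32), (24, Mo, x1, Zephyr, 9), (25, Zed, hr, Helix, 12), (25, Zed, hr, Omega, 32), (30, Mo, hr, Helix, 12), (30, Mo, hr, Omega, 32), (32, Ivy, hr, Helix, 12), (32, Ivy, hr, Omega, 32), (32, Vic, k2, Argo, 11), (32, Vic, k2, Lyra, 14), (32, Zed, x1, Lyra, 31), (32, Zed, x1, Lyra, 32), (32, Zed, x1, Zephyr, 9), (38, Rae, hr, Helix, 12), (38, Rae, hr, Omega, 32)}
Natural join on cid: {(24, Mo, x1, Lyra, 31, 2), (24, Mo, x1, Lyra, 31, 31), (24, Mo, x1, Lyra, 31, 8), (24, Mo, x1, Lyra, 32, 2), (24, Mo, x1, Lyra, 32, 31), (24, Mo, x1, Lyra, 32, 8), (24, Mo, x1, Zephyr, 9, 2), (24, Mo, x1, Zephyr, 9, 31), (24, Mo, x1, Zephyr, 9, 8), (25, Zed, hr, Helix, 12, 1), (25, Zed, hr, Helix, 12, 10), (25, Zed, hr, Omega, 32, 1), (25, Zed, hr, Omega, 32, 10), (30, Mo, hr, Helix, 12, 1), (30, Mo, hr, Helix, 12, 10), (30, Mo, hr, Omega, 32, 1), (30, Mo, hr, Omega, 32, 10), (32, Ivy, hr, Helix, 12, 1), (32, Ivy, hr, Helix, 12, 10), (32, Ivy, hr, Omega, 32, 1), (32, Ivy, hr, Omega, 32, 10), (32, Zed, x1, Lyra, 31, 2), (32, Zed, x1, Lyra, 31, 31), (32, Zed, x1, Lyra, 31, 8), (32, Zed, x1, Lyra, 32, 2), (32, Zed, x1, Lyra, 32, 31), (32, Zed, x1, Lyra, 32, 8), (32, Zed, x1, Zephyr, 9, 2), (32, Zed, x1, Zephyr, 9, 31), (32, Zed, x1, Zephyr, 9, 8), (38, Rae, hr, Helix, 12, 1), (38, Rae, hr, Helix, 12, 10), (38, Rae, hr, Omega, 32, 1), (38, Rae, hr, Omega, 32, 10)}
Apply σ_{title = Helix ∧ tid ≤ 10}; surviving tuples: {(25, Zed, hr, Helix, 12, 1), (25, Zed, hr, Helix, 12, 10), (30, Mo, hr, Helix, 12, 1), (30, Mo, hr, Helix, 12, 10), (32, Ivy, hr, Helix, 12, 1), (32, Ivy, hr, Helix, 12, 10), (38, Rae, hr, Helix, 12, 1), (38, Rae, hr, Helix, 12, 10)}
π_{tid, cid, room} gives {(1, hr, 25), (1, hr, 30), (1, hr, 32), (1, hr, 38), (10, hr, 25), (10, hr, 30), (10, hr, 32), (10, hr, 38)}.

{(1, hr, 25), (1, hr, 30), (1, hr, 32), (1, hr, 38), (10, hr, 25), (10, hr, 30), (10, hr, 32), (10, hr, 38)}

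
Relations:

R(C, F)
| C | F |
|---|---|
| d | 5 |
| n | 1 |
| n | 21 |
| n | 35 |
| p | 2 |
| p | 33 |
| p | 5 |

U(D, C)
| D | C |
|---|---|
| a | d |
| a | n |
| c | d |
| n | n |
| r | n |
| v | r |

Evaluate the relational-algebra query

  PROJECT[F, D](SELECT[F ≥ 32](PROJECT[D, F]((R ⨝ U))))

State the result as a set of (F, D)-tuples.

{(35, a), (35, n), (35, r)}

Natural join on C: {(d, 5, a), (d, 5, c), (n, 1, a), (n, 1, n), (n, 1, r), (n, 21, a), (n, 21, n), (n, 21, r), (n, 35, a), (n, 35, n), (n, 35, r)}
Keep only column(s) D, F: {(a, 1), (a, 21), (a, 35), (a, 5), (c, 5), (n, 1), (n, 21), (n, 35), (r, 1), (r, 21), (r, 35)}
Filtering on F ≥ 32 leaves {(a, 35), (n, 35), (r, 35)}.
Keep only column(s) F, D: {(35, a), (35, n), (35, r)}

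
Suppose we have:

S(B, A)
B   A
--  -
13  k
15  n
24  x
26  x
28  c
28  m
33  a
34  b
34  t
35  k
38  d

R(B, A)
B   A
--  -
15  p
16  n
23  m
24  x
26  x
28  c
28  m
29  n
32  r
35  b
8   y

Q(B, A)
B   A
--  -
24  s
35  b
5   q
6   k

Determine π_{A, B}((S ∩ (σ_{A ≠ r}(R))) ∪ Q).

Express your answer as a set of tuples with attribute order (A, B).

{(b, 35), (c, 28), (k, 6), (m, 28), (q, 5), (s, 24), (x, 24), (x, 26)}

Filtering on A ≠ r leaves {(15, p), (16, n), (23, m), (24, x), (26, x), (28, c), (28, m), (29, n), (35, b), (8, y)}.
Taking the intersection: {(24, x), (26, x), (28, c), (28, m)}
Taking the union: {(24, s), (24, x), (26, x), (28, c), (28, m), (35, b), (5, q), (6, k)}
π_{A, B} gives {(b, 35), (c, 28), (k, 6), (m, 28), (q, 5), (s, 24), (x, 24), (x, 26)}.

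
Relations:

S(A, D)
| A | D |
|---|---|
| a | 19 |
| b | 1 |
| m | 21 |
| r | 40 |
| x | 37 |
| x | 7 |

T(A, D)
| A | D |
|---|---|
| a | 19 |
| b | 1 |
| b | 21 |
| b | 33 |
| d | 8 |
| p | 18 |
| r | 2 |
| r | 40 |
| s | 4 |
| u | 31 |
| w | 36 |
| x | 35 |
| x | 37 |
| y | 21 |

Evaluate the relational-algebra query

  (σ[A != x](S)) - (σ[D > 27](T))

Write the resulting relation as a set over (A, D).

σ[A != x]: keep tuples satisfying A != x → {(a, 19), (b, 1), (m, 21), (r, 40)}
σ[D > 27]: keep tuples satisfying D > 27 → {(b, 33), (r, 40), (u, 31), (w, 36), (x, 35), (x, 37)}
Taking the difference: {(a, 19), (b, 1), (m, 21)}

{(a, 19), (b, 1), (m, 21)}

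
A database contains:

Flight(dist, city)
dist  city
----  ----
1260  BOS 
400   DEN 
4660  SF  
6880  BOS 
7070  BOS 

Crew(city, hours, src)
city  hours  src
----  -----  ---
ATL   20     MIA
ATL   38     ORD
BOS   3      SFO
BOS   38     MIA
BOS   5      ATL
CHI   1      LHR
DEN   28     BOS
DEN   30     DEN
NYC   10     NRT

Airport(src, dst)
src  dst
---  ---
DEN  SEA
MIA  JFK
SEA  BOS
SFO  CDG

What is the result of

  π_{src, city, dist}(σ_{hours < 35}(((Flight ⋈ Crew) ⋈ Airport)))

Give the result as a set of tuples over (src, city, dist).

{(DEN, DEN, 400), (SFO, BOS, 1260), (SFO, BOS, 6880), (SFO, BOS, 7070)}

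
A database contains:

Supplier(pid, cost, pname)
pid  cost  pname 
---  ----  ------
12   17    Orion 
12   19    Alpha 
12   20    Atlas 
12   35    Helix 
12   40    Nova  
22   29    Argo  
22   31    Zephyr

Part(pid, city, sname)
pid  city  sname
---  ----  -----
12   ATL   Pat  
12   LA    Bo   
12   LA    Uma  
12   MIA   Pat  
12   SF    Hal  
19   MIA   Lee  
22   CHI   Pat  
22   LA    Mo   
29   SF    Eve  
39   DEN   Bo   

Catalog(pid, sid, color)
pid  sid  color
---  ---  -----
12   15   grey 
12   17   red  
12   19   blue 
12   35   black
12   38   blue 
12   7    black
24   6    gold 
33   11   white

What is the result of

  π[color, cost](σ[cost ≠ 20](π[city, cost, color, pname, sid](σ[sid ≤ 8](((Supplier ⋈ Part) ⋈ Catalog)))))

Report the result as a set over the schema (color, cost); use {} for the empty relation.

{(black, 17), (black, 19), (black, 35), (black, 40)}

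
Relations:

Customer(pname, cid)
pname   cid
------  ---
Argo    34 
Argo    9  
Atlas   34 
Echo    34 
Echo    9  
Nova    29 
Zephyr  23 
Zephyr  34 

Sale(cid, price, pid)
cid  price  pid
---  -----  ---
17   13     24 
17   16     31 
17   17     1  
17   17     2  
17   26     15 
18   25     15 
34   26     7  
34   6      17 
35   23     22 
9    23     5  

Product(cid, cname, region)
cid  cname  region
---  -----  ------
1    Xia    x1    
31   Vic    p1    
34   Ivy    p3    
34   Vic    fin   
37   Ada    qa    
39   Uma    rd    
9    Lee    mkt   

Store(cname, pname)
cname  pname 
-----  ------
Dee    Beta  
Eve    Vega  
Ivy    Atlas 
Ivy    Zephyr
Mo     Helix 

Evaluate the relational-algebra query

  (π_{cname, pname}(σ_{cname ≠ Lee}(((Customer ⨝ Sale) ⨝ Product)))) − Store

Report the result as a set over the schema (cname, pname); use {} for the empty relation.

{(Ivy, Argo), (Ivy, Echo), (Vic, Argo), (Vic, Atlas), (Vic, Echo), (Vic, Zephyr)}

Natural join on cid: {(Argo, 34, 26, 7), (Argo, 34, 6, 17), (Argo, 9, 23, 5), (Atlas, 34, 26, 7), (Atlas, 34, 6, 17), (Echo, 34, 26, 7), (Echo, 34, 6, 17), (Echo, 9, 23, 5), (Zephyr, 34, 26, 7), (Zephyr, 34, 6, 17)}
Natural join on cid: {(Argo, 34, 26, 7, Ivy, p3), (Argo, 34, 26, 7, Vic, fin), (Argo, 34, 6, 17, Ivy, p3), (Argo, 34, 6, 17, Vic, fin), (Argo, 9, 23, 5, Lee, mkt), (Atlas, 34, 26, 7, Ivy, p3), (Atlas, 34, 26, 7, Vic, fin), (Atlas, 34, 6, 17, Ivy, p3), (Atlas, 34, 6, 17, Vic, fin), (Echo, 34, 26, 7, Ivy, p3), (Echo, 34, 26, 7, Vic, fin), (Echo, 34, 6, 17, Ivy, p3), (Echo, 34, 6, 17, Vic, fin), (Echo, 9, 23, 5, Lee, mkt), (Zephyr, 34, 26, 7, Ivy, p3), (Zephyr, 34, 26, 7, Vic, fin), (Zephyr, 34, 6, 17, Ivy, p3), (Zephyr, 34, 6, 17, Vic, fin)}
σ[cname ≠ Lee]: keep tuples satisfying cname ≠ Lee → {(Argo, 34, 26, 7, Ivy, p3), (Argo, 34, 26, 7, Vic, fin), (Argo, 34, 6, 17, Ivy, p3), (Argo, 34, 6, 17, Vic, fin), (Atlas, 34, 26, 7, Ivy, p3), (Atlas, 34, 26, 7, Vic, fin), (Atlas, 34, 6, 17, Ivy, p3), (Atlas, 34, 6, 17, Vic, fin), (Echo, 34, 26, 7, Ivy, p3), (Echo, 34, 26, 7, Vic, fin), (Echo, 34, 6, 17, Ivy, p3), (Echo, 34, 6, 17, Vic, fin), (Zephyr, 34, 26, 7, Ivy, p3), (Zephyr, 34, 26, 7, Vic, fin), (Zephyr, 34, 6, 17, Ivy, p3), (Zephyr, 34, 6, 17, Vic, fin)}
Projecting to cname, pname (8 duplicate(s) eliminated): {(Ivy, Argo), (Ivy, Atlas), (Ivy, Echo), (Ivy, Zephyr), (Vic, Argo), (Vic, Atlas), (Vic, Echo), (Vic, Zephyr)}
Set difference of the two operands is {(Ivy, Argo), (Ivy, Echo), (Vic, Argo), (Vic, Atlas), (Vic, Echo), (Vic, Zephyr)}.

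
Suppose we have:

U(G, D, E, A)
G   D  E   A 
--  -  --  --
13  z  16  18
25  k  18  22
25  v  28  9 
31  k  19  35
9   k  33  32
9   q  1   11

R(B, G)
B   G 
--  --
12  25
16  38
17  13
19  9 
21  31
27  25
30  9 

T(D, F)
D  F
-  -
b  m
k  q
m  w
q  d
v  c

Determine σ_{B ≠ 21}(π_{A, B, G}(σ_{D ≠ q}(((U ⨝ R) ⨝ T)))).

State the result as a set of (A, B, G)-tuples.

{(22, 12, 25), (22, 27, 25), (32, 19, 9), (32, 30, 9), (9, 12, 25), (9, 27, 25)}

Joining U and R on G yields {(13, z, 16, 18, 17), (25, k, 18, 22, 12), (25, k, 18, 22, 27), (25, v, 28, 9, 12), (25, v, 28, 9, 27), (31, k, 19, 35, 21), (9, k, 33, 32, 19), (9, k, 33, 32, 30), (9, q, 1, 11, 19), (9, q, 1, 11, 30)}.
Joining (U ⨝ R) and T on D yields {(25, k, 18, 22, 12, q), (25, k, 18, 22, 27, q), (25, v, 28, 9, 12, c), (25, v, 28, 9, 27, c), (31, k, 19, 35, 21, q), (9, k, 33, 32, 19, q), (9, k, 33, 32, 30, q), (9, q, 1, 11, 19, d), (9, q, 1, 11, 30, d)}.
Selection D ≠ q: {(25, k, 18, 22, 12, q), (25, k, 18, 22, 27, q), (25, v, 28, 9, 12, c), (25, v, 28, 9, 27, c), (31, k, 19, 35, 21, q), (9, k, 33, 32, 19, q), (9, k, 33, 32, 30, q)}
π[A, B, G]: project onto (A, B, G) → {(22, 12, 25), (22, 27, 25), (32, 19, 9), (32, 30, 9), (35, 21, 31), (9, 12, 25), (9, 27, 25)}
Selection B ≠ 21: {(22, 12, 25), (22, 27, 25), (32, 19, 9), (32, 30, 9), (9, 12, 25), (9, 27, 25)}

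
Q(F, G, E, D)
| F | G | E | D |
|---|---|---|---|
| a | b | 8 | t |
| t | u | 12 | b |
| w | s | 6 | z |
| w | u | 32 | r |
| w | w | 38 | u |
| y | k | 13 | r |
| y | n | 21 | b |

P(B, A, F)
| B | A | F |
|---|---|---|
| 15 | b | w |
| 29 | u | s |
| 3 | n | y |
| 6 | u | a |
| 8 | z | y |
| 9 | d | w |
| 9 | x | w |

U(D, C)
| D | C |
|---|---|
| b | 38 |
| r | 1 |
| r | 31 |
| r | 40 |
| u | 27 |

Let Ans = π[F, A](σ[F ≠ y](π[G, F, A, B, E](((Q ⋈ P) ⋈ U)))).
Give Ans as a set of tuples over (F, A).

{(w, b), (w, d), (w, x)}

Q ⋈ P (natural join on F): {(a, b, 8, t, 6, u), (w, s, 6, z, 15, b), (w, s, 6, z, 9, d), (w, s, 6, z, 9, x), (w, u, 32, r, 15, b), (w, u, 32, r, 9, d), (w, u, 32, r, 9, x), (w, w, 38, u, 15, b), (w, w, 38, u, 9, d), (w, w, 38, u, 9, x), (y, k, 13, r, 3, n), (y, k, 13, r, 8, z), (y, n, 21, b, 3, n), (y, n, 21, b, 8, z)}
(Q ⋈ P) ⋈ U (natural join on D): {(w, u, 32, r, 15, b, 1), (w, u, 32, r, 15, b, 31), (w, u, 32, r, 15, b, 40), (w, u, 32, r, 9, d, 1), (w, u, 32, r, 9, d, 31), (w, u, 32, r, 9, d, 40), (w, u, 32, r, 9, x, 1), (w, u, 32, r, 9, x, 31), (w, u, 32, r, 9, x, 40), (w, w, 38, u, 15, b, 27), (w, w, 38, u, 9, d, 27), (w, w, 38, u, 9, x, 27), (y, k, 13, r, 3, n, 1), (y, k, 13, r, 3, n, 31), (y, k, 13, r, 3, n, 40), (y, k, 13, r, 8, z, 1), (y, k, 13, r, 8, z, 31), (y, k, 13, r, 8, z, 40), (y, n, 21, b, 3, n, 38), (y, n, 21, b, 8, z, 38)}
π[G, F, A, B, E]: project onto (G, F, A, B, E) (10 duplicate(s) eliminated) → {(k, y, n, 3, 13), (k, y, z, 8, 13), (n, y, n, 3, 21), (n, y, z, 8, 21), (u, w, b, 15, 32), (u, w, d, 9, 32), (u, w, x, 9, 32), (w, w, b, 15, 38), (w, w, d, 9, 38), (w, w, x, 9, 38)}
Filtering on F ≠ y leaves {(u, w, b, 15, 32), (u, w, d, 9, 32), (u, w, x, 9, 32), (w, w, b, 15, 38), (w, w, d, 9, 38), (w, w, x, 9, 38)}.
π[F, A]: project onto (F, A) (3 duplicate(s) eliminated) → {(w, b), (w, d), (w, x)}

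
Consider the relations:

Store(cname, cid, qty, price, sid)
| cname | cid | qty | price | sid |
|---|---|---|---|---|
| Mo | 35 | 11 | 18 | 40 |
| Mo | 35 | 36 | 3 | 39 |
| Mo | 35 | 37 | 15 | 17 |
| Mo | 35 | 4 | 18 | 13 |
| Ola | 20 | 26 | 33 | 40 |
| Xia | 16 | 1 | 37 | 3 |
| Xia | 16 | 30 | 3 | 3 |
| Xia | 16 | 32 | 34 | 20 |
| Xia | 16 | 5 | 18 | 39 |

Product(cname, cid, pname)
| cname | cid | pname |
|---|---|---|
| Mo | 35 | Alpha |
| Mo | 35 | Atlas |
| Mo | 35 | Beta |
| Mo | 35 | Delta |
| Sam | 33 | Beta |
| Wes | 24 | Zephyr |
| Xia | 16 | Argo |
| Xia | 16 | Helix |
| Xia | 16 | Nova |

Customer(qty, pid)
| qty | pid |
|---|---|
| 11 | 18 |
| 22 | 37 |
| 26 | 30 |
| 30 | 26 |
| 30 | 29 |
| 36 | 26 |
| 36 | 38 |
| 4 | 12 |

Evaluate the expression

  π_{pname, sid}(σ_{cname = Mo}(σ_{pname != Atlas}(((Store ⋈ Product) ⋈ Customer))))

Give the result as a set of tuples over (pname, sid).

{(Alpha, 13), (Alpha, 39), (Alpha, 40), (Beta, 13), (Beta, 39), (Beta, 40), (Delta, 13), (Delta, 39), (Delta, 40)}

Natural join on cname, cid: {(Mo, 35, 11, 18, 40, Alpha), (Mo, 35, 11, 18, 40, Atlas), (Mo, 35, 11, 18, 40, Beta), (Mo, 35, 11, 18, 40, Delta), (Mo, 35, 36, 3, 39, Alpha), (Mo, 35, 36, 3, 39, Atlas), (Mo, 35, 36, 3, 39, Beta), (Mo, 35, 36, 3, 39, Delta), (Mo, 35, 37, 15, 17, Alpha), (Mo, 35, 37, 15, 17, Atlas), (Mo, 35, 37, 15, 17, Beta), (Mo, 35, 37, 15, 17, Delta), (Mo, 35, 4, 18, 13, Alpha), (Mo, 35, 4, 18, 13, Atlas), (Mo, 35, 4, 18, 13, Beta), (Mo, 35, 4, 18, 13, Delta), (Xia, 16, 1, 37, 3, Argo), (Xia, 16, 1, 37, 3, Helix), (Xia, 16, 1, 37, 3, Nova), (Xia, 16, 30, 3, 3, Argo), (Xia, 16, 30, 3, 3, Helix), (Xia, 16, 30, 3, 3, Nova), (Xia, 16, 32, 34, 20, Argo), (Xia, 16, 32, 34, 20, Helix), (Xia, 16, 32, 34, 20, Nova), (Xia, 16, 5, 18, 39, Argo), (Xia, 16, 5, 18, 39, Helix), (Xia, 16, 5, 18, 39, Nova)}
Natural join on qty: {(Mo, 35, 11, 18, 40, Alpha, 18), (Mo, 35, 11, 18, 40, Atlas, 18), (Mo, 35, 11, 18, 40, Beta, 18), (Mo, 35, 11, 18, 40, Delta, 18), (Mo, 35, 36, 3, 39, Alpha, 26), (Mo, 35, 36, 3, 39, Alpha, 38), (Mo, 35, 36, 3, 39, Atlas, 26), (Mo, 35, 36, 3, 39, Atlas, 38), (Mo, 35, 36, 3, 39, Beta, 26), (Mo, 35, 36, 3, 39, Beta, 38), (Mo, 35, 36, 3, 39, Delta, 26), (Mo, 35, 36, 3, 39, Delta, 38), (Mo, 35, 4, 18, 13, Alpha, 12), (Mo, 35, 4, 18, 13, Atlas, 12), (Mo, 35, 4, 18, 13, Beta, 12), (Mo, 35, 4, 18, 13, Delta, 12), (Xia, 16, 30, 3, 3, Argo, 26), (Xia, 16, 30, 3, 3, Argo, 29), (Xia, 16, 30, 3, 3, Helix, 26), (Xia, 16, 30, 3, 3, Helix, 29), (Xia, 16, 30, 3, 3, Nova, 26), (Xia, 16, 30, 3, 3, Nova, 29)}
σ[pname != Atlas]: keep tuples satisfying pname != Atlas → {(Mo, 35, 11, 18, 40, Alpha, 18), (Mo, 35, 11, 18, 40, Beta, 18), (Mo, 35, 11, 18, 40, Delta, 18), (Mo, 35, 36, 3, 39, Alpha, 26), (Mo, 35, 36, 3, 39, Alpha, 38), (Mo, 35, 36, 3, 39, Beta, 26), (Mo, 35, 36, 3, 39, Beta, 38), (Mo, 35, 36, 3, 39, Delta, 26), (Mo, 35, 36, 3, 39, Delta, 38), (Mo, 35, 4, 18, 13, Alpha, 12), (Mo, 35, 4, 18, 13, Beta, 12), (Mo, 35, 4, 18, 13, Delta, 12), (Xia, 16, 30, 3, 3, Argo, 26), (Xia, 16, 30, 3, 3, Argo, 29), (Xia, 16, 30, 3, 3, Helix, 26), (Xia, 16, 30, 3, 3, Helix, 29), (Xia, 16, 30, 3, 3, Nova, 26), (Xia, 16, 30, 3, 3, Nova, 29)}
σ[cname = Mo]: keep tuples satisfying cname = Mo → {(Mo, 35, 11, 18, 40, Alpha, 18), (Mo, 35, 11, 18, 40, Beta, 18), (Mo, 35, 11, 18, 40, Delta, 18), (Mo, 35, 36, 3, 39, Alpha, 26), (Mo, 35, 36, 3, 39, Alpha, 38), (Mo, 35, 36, 3, 39, Beta, 26), (Mo, 35, 36, 3, 39, Beta, 38), (Mo, 35, 36, 3, 39, Delta, 26), (Mo, 35, 36, 3, 39, Delta, 38), (Mo, 35, 4, 18, 13, Alpha, 12), (Mo, 35, 4, 18, 13, Beta, 12), (Mo, 35, 4, 18, 13, Delta, 12)}
π[pname, sid]: project onto (pname, sid) (3 duplicate(s) eliminated) → {(Alpha, 13), (Alpha, 39), (Alpha, 40), (Beta, 13), (Beta, 39), (Beta, 40), (Delta, 13), (Delta, 39), (Delta, 40)}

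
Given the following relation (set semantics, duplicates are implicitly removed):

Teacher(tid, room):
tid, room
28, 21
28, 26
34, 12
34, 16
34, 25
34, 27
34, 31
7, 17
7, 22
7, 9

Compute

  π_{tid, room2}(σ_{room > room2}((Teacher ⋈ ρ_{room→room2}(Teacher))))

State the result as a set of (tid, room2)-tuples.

{(28, 21), (34, 12), (34, 16), (34, 25), (34, 27), (7, 17), (7, 9)}

ρ[room→room2]: schema becomes (tid, room2); tuples unchanged.
Joining Teacher and ρ_{room→room2}(Teacher) on tid yields {(28, 21, 21), (28, 21, 26), (28, 26, 21), (28, 26, 26), (34, 12, 12), (34, 12, 16), (34, 12, 25), (34, 12, 27), (34, 12, 31), (34, 16, 12), (34, 16, 16), (34, 16, 25), (34, 16, 27), (34, 16, 31), (34, 25, 12), (34, 25, 16), (34, 25, 25), (34, 25, 27), (34, 25, 31), (34, 27, 12), (34, 27, 16), (34, 27, 25), (34, 27, 27), (34, 27, 31), (34, 31, 12), (34, 31, 16), (34, 31, 25), (34, 31, 27), (34, 31, 31), (7, 17, 17), (7, 17, 22), (7, 17, 9), (7, 22, 17), (7, 22, 22), (7, 22, 9), (7, 9, 17), (7, 9, 22), (7, 9, 9)}.
σ[room > room2]: keep tuples satisfying room > room2 → {(28, 26, 21), (34, 16, 12), (34, 25, 12), (34, 25, 16), (34, 27, 12), (34, 27, 16), (34, 27, 25), (34, 31, 12), (34, 31, 16), (34, 31, 25), (34, 31, 27), (7, 17, 9), (7, 22, 17), (7, 22, 9)}
π[tid, room2]: project onto (tid, room2) (7 duplicate(s) eliminated) → {(28, 21), (34, 12), (34, 16), (34, 25), (34, 27), (7, 17), (7, 9)}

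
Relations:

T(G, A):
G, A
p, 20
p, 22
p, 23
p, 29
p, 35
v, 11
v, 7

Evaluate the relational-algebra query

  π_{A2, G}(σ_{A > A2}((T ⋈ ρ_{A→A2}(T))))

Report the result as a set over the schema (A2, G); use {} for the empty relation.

{(20, p), (22, p), (23, p), (29, p), (7, v)}

ρ[A→A2]: schema becomes (G, A2); tuples unchanged.
Joining T and ρ_{A→A2}(T) on G yields {(p, 20, 20), (p, 20, 22), (p, 20, 23), (p, 20, 29), (p, 20, 35), (p, 22, 20), (p, 22, 22), (p, 22, 23), (p, 22, 29), (p, 22, 35), (p, 23, 20), (p, 23, 22), (p, 23, 23), (p, 23, 29), (p, 23, 35), (p, 29, 20), (p, 29, 22), (p, 29, 23), (p, 29, 29), (p, 29, 35), (p, 35, 20), (p, 35, 22), (p, 35, 23), (p, 35, 29), (p, 35, 35), (v, 11, 11), (v, 11, 7), (v, 7, 11), (v, 7, 7)}.
Filtering on A > A2 leaves {(p, 22, 20), (p, 23, 20), (p, 23, 22), (p, 29, 20), (p, 29, 22), (p, 29, 23), (p, 35, 20), (p, 35, 22), (p, 35, 23), (p, 35, 29), (v, 11, 7)}.
π[A2, G]: project onto (A2, G) (6 duplicate(s) eliminated) → {(20, p), (22, p), (23, p), (29, p), (7, v)}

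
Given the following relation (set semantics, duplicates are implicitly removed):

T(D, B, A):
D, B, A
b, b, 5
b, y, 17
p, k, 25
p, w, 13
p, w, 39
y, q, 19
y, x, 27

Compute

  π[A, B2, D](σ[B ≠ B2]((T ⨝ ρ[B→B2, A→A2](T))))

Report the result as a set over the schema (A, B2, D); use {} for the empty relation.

{(13, k, p), (17, b, b), (19, x, y), (25, w, p), (27, q, y), (39, k, p), (5, y, b)}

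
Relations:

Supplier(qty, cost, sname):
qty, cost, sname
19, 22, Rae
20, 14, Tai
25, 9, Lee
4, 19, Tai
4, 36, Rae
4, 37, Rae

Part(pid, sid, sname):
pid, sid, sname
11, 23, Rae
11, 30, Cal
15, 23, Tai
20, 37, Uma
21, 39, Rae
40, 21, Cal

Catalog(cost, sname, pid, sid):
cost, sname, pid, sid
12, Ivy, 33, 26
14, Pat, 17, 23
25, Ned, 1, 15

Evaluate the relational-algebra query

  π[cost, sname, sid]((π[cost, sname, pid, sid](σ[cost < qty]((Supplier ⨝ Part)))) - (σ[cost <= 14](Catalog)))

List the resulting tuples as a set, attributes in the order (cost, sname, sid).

Natural join on sname: {(19, 22, Rae, 11, 23), (19, 22, Rae, 21, 39), (20, 14, Tai, 15, 23), (4, 19, Tai, 15, 23), (4, 36, Rae, 11, 23), (4, 36, Rae, 21, 39), (4, 37, Rae, 11, 23), (4, 37, Rae, 21, 39)}
σ[cost < qty]: keep tuples satisfying cost < qty → {(20, 14, Tai, 15, 23)}
Keep only column(s) cost, sname, pid, sid: {(14, Tai, 15, 23)}
σ[cost <= 14]: keep tuples satisfying cost <= 14 → {(12, Ivy, 33, 26), (14, Pat, 17, 23)}
Taking the difference: {(14, Tai, 15, 23)}
Keep only column(s) cost, sname, sid: {(14, Tai, 23)}

{(14, Tai, 23)}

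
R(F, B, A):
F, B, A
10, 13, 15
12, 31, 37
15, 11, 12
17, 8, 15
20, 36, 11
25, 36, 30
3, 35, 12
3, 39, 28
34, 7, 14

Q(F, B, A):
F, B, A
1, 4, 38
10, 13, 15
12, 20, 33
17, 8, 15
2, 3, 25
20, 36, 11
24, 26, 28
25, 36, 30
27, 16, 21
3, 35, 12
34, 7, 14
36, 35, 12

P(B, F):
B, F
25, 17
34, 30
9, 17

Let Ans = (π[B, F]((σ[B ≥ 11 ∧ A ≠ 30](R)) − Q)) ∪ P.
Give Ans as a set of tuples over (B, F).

Apply σ_{B ≥ 11 ∧ A ≠ 30}; surviving tuples: {(10, 13, 15), (12, 31, 37), (15, 11, 12), (20, 36, 11), (3, 35, 12), (3, 39, 28)}
Set difference of the two operands is {(12, 31, 37), (15, 11, 12), (3, 39, 28)}.
Projecting to B, F: {(11, 15), (31, 12), (39, 3)}
Set union of the two operands is {(11, 15), (25, 17), (31, 12), (34, 30), (39, 3), (9, 17)}.

{(11, 15), (25, 17), (31, 12), (34, 30), (39, 3), (9, 17)}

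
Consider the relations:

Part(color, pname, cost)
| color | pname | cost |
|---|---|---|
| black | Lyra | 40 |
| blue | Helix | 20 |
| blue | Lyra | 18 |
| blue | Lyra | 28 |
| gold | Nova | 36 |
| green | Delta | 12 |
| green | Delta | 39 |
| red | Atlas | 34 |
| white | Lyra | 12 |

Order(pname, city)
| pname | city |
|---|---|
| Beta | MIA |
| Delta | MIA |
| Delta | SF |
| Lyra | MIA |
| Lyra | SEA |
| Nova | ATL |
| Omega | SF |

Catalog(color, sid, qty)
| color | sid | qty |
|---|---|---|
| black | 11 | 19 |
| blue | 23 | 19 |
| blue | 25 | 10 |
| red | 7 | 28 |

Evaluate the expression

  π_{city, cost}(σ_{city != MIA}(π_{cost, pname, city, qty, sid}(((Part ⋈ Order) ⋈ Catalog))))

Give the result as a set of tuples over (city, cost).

Natural join on pname: {(black, Lyra, 40, MIA), (black, Lyra, 40, SEA), (blue, Lyra, 18, MIA), (blue, Lyra, 18, SEA), (blue, Lyra, 28, MIA), (blue, Lyra, 28, SEA), (gold, Nova, 36, ATL), (green, Delta, 12, MIA), (green, Delta, 12, SF), (green, Delta, 39, MIA), (green, Delta, 39, SF), (white, Lyra, 12, MIA), (white, Lyra, 12, SEA)}
Natural join on color: {(black, Lyra, 40, MIA, 11, 19), (black, Lyra, 40, SEA, 11, 19), (blue, Lyra, 18, MIA, 23, 19), (blue, Lyra, 18, MIA, 25, 10), (blue, Lyra, 18, SEA, 23, 19), (blue, Lyra, 18, SEA, 25, 10), (blue, Lyra, 28, MIA, 23, 19), (blue, Lyra, 28, MIA, 25, 10), (blue, Lyra, 28, SEA, 23, 19), (blue, Lyra, 28, SEA, 25, 10)}
Projecting to cost, pname, city, qty, sid: {(18, Lyra, MIA, 10, 25), (18, Lyra, MIA, 19, 23), (18, Lyra, SEA, 10, 25), (18, Lyra, SEA, 19, 23), (28, Lyra, MIA, 10, 25), (28, Lyra, MIA, 19, 23), (28, Lyra, SEA, 10, 25), (28, Lyra, SEA, 19, 23), (40, Lyra, MIA, 19, 11), (40, Lyra, SEA, 19, 11)}
σ[city != MIA]: keep tuples satisfying city != MIA → {(18, Lyra, SEA, 10, 25), (18, Lyra, SEA, 19, 23), (28, Lyra, SEA, 10, 25), (28, Lyra, SEA, 19, 23), (40, Lyra, SEA, 19, 11)}
Projecting to city, cost (2 duplicate(s) eliminated): {(SEA, 18), (SEA, 28), (SEA, 40)}

{(SEA, 18), (SEA, 28), (SEA, 40)}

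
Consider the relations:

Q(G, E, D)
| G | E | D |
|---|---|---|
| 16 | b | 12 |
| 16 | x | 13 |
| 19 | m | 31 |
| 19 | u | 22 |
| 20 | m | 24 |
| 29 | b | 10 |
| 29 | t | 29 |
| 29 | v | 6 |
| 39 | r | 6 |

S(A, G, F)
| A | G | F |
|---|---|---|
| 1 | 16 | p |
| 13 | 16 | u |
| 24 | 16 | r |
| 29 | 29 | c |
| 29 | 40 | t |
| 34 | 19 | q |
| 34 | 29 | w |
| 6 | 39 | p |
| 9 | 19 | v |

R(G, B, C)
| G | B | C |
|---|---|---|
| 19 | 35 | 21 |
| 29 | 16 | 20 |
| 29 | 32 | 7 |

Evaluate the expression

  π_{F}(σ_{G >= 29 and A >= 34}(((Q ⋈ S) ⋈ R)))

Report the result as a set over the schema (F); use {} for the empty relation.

Joining Q and S on G yields {(16, b, 12, 1, p), (16, b, 12, 13, u), (16, b, 12, 24, r), (16, x, 13, 1, p), (16, x, 13, 13, u), (16, x, 13, 24, r), (19, m, 31, 34, q), (19, m, 31, 9, v), (19, u, 22, 34, q), (19, u, 22, 9, v), (29, b, 10, 29, c), (29, b, 10, 34, w), (29, t, 29, 29, c), (29, t, 29, 34, w), (29, v, 6, 29, c), (29, v, 6, 34, w), (39, r, 6, 6, p)}.
Joining (Q ⋈ S) and R on G yields {(19, m, 31, 34, q, 35, 21), (19, m, 31, 9, v, 35, 21), (19, u, 22, 34, q, 35, 21), (19, u, 22, 9, v, 35, 21), (29, b, 10, 29, c, 16, 20), (29, b, 10, 29, c, 32, 7), (29, b, 10, 34, w, 16, 20), (29, b, 10, 34, w, 32, 7), (29, t, 29, 29, c, 16, 20), (29, t, 29, 29, c, 32, 7), (29, t, 29, 34, w, 16, 20), (29, t, 29, 34, w, 32, 7), (29, v, 6, 29, c, 16, 20), (29, v, 6, 29, c, 32, 7), (29, v, 6, 34, w, 16, 20), (29, v, 6, 34, w, 32, 7)}.
Apply σ_{G >= 29 and A >= 34}; surviving tuples: {(29, b, 10, 34, w, 16, 20), (29, b, 10, 34, w, 32, 7), (29, t, 29, 34, w, 16, 20), (29, t, 29, 34, w, 32, 7), (29, v, 6, 34, w, 16, 20), (29, v, 6, 34, w, 32, 7)}
π_{F} gives {w} (5 duplicate(s) eliminated).

{w}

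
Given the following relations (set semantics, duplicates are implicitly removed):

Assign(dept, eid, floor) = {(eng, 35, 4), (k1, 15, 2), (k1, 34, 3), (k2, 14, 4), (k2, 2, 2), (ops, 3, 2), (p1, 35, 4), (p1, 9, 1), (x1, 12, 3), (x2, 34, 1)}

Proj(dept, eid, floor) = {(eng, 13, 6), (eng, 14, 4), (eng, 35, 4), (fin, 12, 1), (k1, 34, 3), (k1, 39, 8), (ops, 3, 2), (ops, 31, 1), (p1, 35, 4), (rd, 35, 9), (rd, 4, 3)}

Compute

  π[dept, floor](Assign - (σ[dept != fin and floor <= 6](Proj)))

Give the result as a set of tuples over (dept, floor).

{(k1, 2), (k2, 2), (k2, 4), (p1, 1), (x1, 3), (x2, 1)}

Selection dept != fin and floor <= 6: {(eng, 13, 6), (eng, 14, 4), (eng, 35, 4), (k1, 34, 3), (ops, 3, 2), (ops, 31, 1), (p1, 35, 4), (rd, 4, 3)}
Taking the difference: {(k1, 15, 2), (k2, 14, 4), (k2, 2, 2), (p1, 9, 1), (x1, 12, 3), (x2, 34, 1)}
Projecting to dept, floor: {(k1, 2), (k2, 2), (k2, 4), (p1, 1), (x1, 3), (x2, 1)}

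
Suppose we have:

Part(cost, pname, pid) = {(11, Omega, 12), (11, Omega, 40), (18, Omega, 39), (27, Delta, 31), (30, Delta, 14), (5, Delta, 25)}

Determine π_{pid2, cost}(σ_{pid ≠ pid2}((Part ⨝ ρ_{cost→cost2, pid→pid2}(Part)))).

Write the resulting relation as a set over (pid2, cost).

{(12, 11), (12, 18), (14, 27), (14, 5), (25, 27), (25, 30), (31, 30), (31, 5), (39, 11), (40, 11), (40, 18)}

ρ[cost→cost2, pid→pid2]: schema becomes (cost2, pname, pid2); tuples unchanged.
Part ⋈ ρ_{cost→cost2, pid→pid2}(Part) (natural join on pname): {(11, Omega, 12, 11, 12), (11, Omega, 12, 11, 40), (11, Omega, 12, 18, 39), (11, Omega, 40, 11, 12), (11, Omega, 40, 11, 40), (11, Omega, 40, 18, 39), (18, Omega, 39, 11, 12), (18, Omega, 39, 11, 40), (18, Omega, 39, 18, 39), (27, Delta, 31, 27, 31), (27, Delta, 31, 30, 14), (27, Delta, 31, 5, 25), (30, Delta, 14, 27, 31), (30, Delta, 14, 30, 14), (30, Delta, 14, 5, 25), (5, Delta, 25, 27, 31), (5, Delta, 25, 30, 14), (5, Delta, 25, 5, 25)}
Selection pid ≠ pid2: {(11, Omega, 12, 11, 40), (11, Omega, 12, 18, 39), (11, Omega, 40, 11, 12), (11, Omega, 40, 18, 39), (18, Omega, 39, 11, 12), (18, Omega, 39, 11, 40), (27, Delta, 31, 30, 14), (27, Delta, 31, 5, 25), (30, Delta, 14, 27, 31), (30, Delta, 14, 5, 25), (5, Delta, 25, 27, 31), (5, Delta, 25, 30, 14)}
π[pid2, cost]: project onto (pid2, cost) (1 duplicate(s) eliminated) → {(12, 11), (12, 18), (14, 27), (14, 5), (25, 27), (25, 30), (31, 30), (31, 5), (39, 11), (40, 11), (40, 18)}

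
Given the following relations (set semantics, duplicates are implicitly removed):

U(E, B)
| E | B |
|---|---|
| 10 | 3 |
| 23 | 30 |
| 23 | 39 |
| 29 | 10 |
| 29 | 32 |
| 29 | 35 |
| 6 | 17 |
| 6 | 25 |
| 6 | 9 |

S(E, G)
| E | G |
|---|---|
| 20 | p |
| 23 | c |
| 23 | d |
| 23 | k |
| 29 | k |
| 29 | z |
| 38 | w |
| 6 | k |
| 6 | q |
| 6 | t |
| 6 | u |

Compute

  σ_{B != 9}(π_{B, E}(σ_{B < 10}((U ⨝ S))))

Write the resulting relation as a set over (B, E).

Joining U and S on E yields {(23, 30, c), (23, 30, d), (23, 30, k), (23, 39, c), (23, 39, d), (23, 39, k), (29, 10, k), (29, 10, z), (29, 32, k), (29, 32, z), (29, 35, k), (29, 35, z), (6, 17, k), (6, 17, q), (6, 17, t), (6, 17, u), (6, 25, k), (6, 25, q), (6, 25, t), (6, 25, u), (6, 9, k), (6, 9, q), (6, 9, t), (6, 9, u)}.
Filtering on B < 10 leaves {(6, 9, k), (6, 9, q), (6, 9, t), (6, 9, u)}.
π_{B, E} gives {(9, 6)} (3 duplicate(s) eliminated).
Filtering on B != 9 leaves {}.

{}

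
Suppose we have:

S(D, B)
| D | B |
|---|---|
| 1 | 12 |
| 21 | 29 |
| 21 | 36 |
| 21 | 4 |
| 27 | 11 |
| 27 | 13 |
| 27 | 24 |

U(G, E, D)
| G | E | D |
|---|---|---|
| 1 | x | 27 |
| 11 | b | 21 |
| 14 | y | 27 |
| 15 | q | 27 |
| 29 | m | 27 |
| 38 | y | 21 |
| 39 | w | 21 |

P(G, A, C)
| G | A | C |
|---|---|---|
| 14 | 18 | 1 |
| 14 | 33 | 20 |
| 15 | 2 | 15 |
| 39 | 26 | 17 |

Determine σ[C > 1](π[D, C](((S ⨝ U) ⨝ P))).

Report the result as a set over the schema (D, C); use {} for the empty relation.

{(21, 17), (27, 15), (27, 20)}

Joining S and U on D yields {(21, 29, 11, b), (21, 29, 38, y), (21, 29, 39, w), (21, 36, 11, b), (21, 36, 38, y), (21, 36, 39, w), (21, 4, 11, b), (21, 4, 38, y), (21, 4, 39, w), (27, 11, 1, x), (27, 11, 14, y), (27, 11, 15, q), (27, 11, 29, m), (27, 13, 1, x), (27, 13, 14, y), (27, 13, 15, q), (27, 13, 29, m), (27, 24, 1, x), (27, 24, 14, y), (27, 24, 15, q), (27, 24, 29, m)}.
Joining (S ⨝ U) and P on G yields {(21, 29, 39, w, 26, 17), (21, 36, 39, w, 26, 17), (21, 4, 39, w, 26, 17), (27, 11, 14, y, 18, 1), (27, 11, 14, y, 33, 20), (27, 11, 15, q, 2, 15), (27, 13, 14, y, 18, 1), (27, 13, 14, y, 33, 20), (27, 13, 15, q, 2, 15), (27, 24, 14, y, 18, 1), (27, 24, 14, y, 33, 20), (27, 24, 15, q, 2, 15)}.
Projecting to D, C (8 duplicate(s) eliminated): {(21, 17), (27, 1), (27, 15), (27, 20)}
Apply σ_{C > 1}; surviving tuples: {(21, 17), (27, 15), (27, 20)}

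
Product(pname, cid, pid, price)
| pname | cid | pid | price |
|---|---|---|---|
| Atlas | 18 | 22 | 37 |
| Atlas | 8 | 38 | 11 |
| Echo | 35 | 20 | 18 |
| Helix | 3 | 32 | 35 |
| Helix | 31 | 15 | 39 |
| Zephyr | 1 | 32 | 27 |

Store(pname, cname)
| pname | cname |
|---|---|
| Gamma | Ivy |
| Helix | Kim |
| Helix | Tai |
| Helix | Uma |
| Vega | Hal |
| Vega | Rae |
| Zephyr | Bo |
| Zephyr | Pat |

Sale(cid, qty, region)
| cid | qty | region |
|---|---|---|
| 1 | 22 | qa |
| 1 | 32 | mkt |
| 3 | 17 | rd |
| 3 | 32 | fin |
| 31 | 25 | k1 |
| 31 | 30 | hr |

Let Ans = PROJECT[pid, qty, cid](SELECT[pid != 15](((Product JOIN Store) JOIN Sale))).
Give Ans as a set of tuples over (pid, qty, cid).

{(32, 17, 3), (32, 22, 1), (32, 32, 1), (32, 32, 3)}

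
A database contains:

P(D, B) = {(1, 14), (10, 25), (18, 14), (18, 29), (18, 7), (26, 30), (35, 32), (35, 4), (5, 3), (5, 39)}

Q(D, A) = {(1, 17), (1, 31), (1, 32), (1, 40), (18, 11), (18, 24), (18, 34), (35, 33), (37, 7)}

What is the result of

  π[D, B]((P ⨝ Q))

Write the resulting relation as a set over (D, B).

Joining P and Q on D yields {(1, 14, 17), (1, 14, 31), (1, 14, 32), (1, 14, 40), (18, 14, 11), (18, 14, 24), (18, 14, 34), (18, 29, 11), (18, 29, 24), (18, 29, 34), (18, 7, 11), (18, 7, 24), (18, 7, 34), (35, 32, 33), (35, 4, 33)}.
Keep only column(s) D, B (9 duplicate(s) eliminated): {(1, 14), (18, 14), (18, 29), (18, 7), (35, 32), (35, 4)}

{(1, 14), (18, 14), (18, 29), (18, 7), (35, 32), (35, 4)}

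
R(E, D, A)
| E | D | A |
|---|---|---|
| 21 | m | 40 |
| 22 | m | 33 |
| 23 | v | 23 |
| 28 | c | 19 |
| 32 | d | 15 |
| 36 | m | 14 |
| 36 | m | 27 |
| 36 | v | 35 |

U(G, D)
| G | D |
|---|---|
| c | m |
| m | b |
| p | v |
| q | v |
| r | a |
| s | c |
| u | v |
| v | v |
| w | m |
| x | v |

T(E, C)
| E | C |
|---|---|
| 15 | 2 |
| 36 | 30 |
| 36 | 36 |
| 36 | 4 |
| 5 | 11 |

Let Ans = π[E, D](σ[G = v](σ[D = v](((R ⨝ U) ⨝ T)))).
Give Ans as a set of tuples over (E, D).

{(36, v)}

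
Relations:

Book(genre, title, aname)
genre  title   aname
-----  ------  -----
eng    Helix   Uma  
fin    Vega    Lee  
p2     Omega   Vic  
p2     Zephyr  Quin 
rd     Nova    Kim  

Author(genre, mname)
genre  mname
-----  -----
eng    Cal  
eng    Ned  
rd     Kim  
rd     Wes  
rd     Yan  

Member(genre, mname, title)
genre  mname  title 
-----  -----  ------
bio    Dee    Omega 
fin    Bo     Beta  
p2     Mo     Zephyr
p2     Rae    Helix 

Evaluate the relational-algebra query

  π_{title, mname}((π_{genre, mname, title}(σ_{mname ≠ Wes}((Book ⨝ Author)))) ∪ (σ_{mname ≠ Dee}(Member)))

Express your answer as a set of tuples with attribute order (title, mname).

Joining Book and Author on genre yields {(eng, Helix, Uma, Cal), (eng, Helix, Uma, Ned), (rd, Nova, Kim, Kim), (rd, Nova, Kim, Wes), (rd, Nova, Kim, Yan)}.
σ[mname ≠ Wes]: keep tuples satisfying mname ≠ Wes → {(eng, Helix, Uma, Cal), (eng, Helix, Uma, Ned), (rd, Nova, Kim, Kim), (rd, Nova, Kim, Yan)}
Projecting to genre, mname, title: {(eng, Cal, Helix), (eng, Ned, Helix), (rd, Kim, Nova), (rd, Yan, Nova)}
σ[mname ≠ Dee]: keep tuples satisfying mname ≠ Dee → {(fin, Bo, Beta), (p2, Mo, Zephyr), (p2, Rae, Helix)}
Union: {(eng, Cal, Helix), (eng, Ned, Helix), (rd, Kim, Nova), (rd, Yan, Nova)} with {(fin, Bo, Beta), (p2, Mo, Zephyr), (p2, Rae, Helix)} → {(eng, Cal, Helix), (eng, Ned, Helix), (fin, Bo, Beta), (p2, Mo, Zephyr), (p2, Rae, Helix), (rd, Kim, Nova), (rd, Yan, Nova)}
Projecting to title, mname: {(Beta, Bo), (Helix, Cal), (Helix, Ned), (Helix, Rae), (Nova, Kim), (Nova, Yan), (Zephyr, Mo)}

{(Beta, Bo), (Helix, Cal), (Helix, Ned), (Helix, Rae), (Nova, Kim), (Nova, Yan), (Zephyr, Mo)}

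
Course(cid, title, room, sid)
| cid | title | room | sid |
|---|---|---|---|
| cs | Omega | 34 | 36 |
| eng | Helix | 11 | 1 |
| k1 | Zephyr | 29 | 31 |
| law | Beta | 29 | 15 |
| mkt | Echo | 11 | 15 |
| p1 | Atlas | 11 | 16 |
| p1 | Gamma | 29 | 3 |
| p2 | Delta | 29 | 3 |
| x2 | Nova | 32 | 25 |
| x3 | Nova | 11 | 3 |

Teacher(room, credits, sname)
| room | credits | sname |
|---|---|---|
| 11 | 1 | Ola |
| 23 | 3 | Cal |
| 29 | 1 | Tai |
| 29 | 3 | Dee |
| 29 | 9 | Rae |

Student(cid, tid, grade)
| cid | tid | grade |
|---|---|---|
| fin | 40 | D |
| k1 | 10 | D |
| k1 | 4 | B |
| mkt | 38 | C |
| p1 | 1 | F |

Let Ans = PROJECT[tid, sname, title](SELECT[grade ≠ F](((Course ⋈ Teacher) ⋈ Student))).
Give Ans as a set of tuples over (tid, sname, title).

Joining Course and Teacher on room yields {(eng, Helix, 11, 1, 1, Ola), (k1, Zephyr, 29, 31, 1, Tai), (k1, Zephyr, 29, 31, 3, Dee), (k1, Zephyr, 29, 31, 9, Rae), (law, Beta, 29, 15, 1, Tai), (law, Beta, 29, 15, 3, Dee), (law, Beta, 29, 15, 9, Rae), (mkt, Echo, 11, 15, 1, Ola), (p1, Atlas, 11, 16, 1, Ola), (p1, Gamma, 29, 3, 1, Tai), (p1, Gamma, 29, 3, 3, Dee), (p1, Gamma, 29, 3, 9, Rae), (p2, Delta, 29, 3, 1, Tai), (p2, Delta, 29, 3, 3, Dee), (p2, Delta, 29, 3, 9, Rae), (x3, Nova, 11, 3, 1, Ola)}.
Joining (Course ⋈ Teacher) and Student on cid yields {(k1, Zephyr, 29, 31, 1, Tai, 10, D), (k1, Zephyr, 29, 31, 1, Tai, 4, B), (k1, Zephyr, 29, 31, 3, Dee, 10, D), (k1, Zephyr, 29, 31, 3, Dee, 4, B), (k1, Zephyr, 29, 31, 9, Rae, 10, D), (k1, Zephyr, 29, 31, 9, Rae, 4, B), (mkt, Echo, 11, 15, 1, Ola, 38, C), (p1, Atlas, 11, 16, 1, Ola, 1, F), (p1, Gamma, 29, 3, 1, Tai, 1, F), (p1, Gamma, 29, 3, 3, Dee, 1, F), (p1, Gamma, 29, 3, 9, Rae, 1, F)}.
Filtering on grade ≠ F leaves {(k1, Zephyr, 29, 31, 1, Tai, 10, D), (k1, Zephyr, 29, 31, 1, Tai, 4, B), (k1, Zephyr, 29, 31, 3, Dee, 10, D), (k1, Zephyr, 29, 31, 3, Dee, 4, B), (k1, Zephyr, 29, 31, 9, Rae, 10, D), (k1, Zephyr, 29, 31, 9, Rae, 4, B), (mkt, Echo, 11, 15, 1, Ola, 38, C)}.
Projecting to tid, sname, title: {(10, Dee, Zephyr), (10, Rae, Zephyr), (10, Tai, Zephyr), (38, Ola, Echo), (4, Dee, Zephyr), (4, Rae, Zephyr), (4, Tai, Zephyr)}

{(10, Dee, Zephyr), (10, Rae, Zephyr), (10, Tai, Zephyr), (38, Ola, Echo), (4, Dee, Zephyr), (4, Rae, Zephyr), (4, Tai, Zephyr)}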